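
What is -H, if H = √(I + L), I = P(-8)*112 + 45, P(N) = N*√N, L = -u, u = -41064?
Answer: -√(41109 - 1792*I*√2) ≈ -202.85 + 6.2467*I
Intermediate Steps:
L = 41064 (L = -1*(-41064) = 41064)
P(N) = N^(3/2)
I = 45 - 1792*I*√2 (I = (-8)^(3/2)*112 + 45 = -16*I*√2*112 + 45 = -1792*I*√2 + 45 = 45 - 1792*I*√2 ≈ 45.0 - 2534.3*I)
H = √(41109 - 1792*I*√2) (H = √((45 - 1792*I*√2) + 41064) = √(41109 - 1792*I*√2) ≈ 202.85 - 6.2467*I)
-H = -√(41109 - 1792*I*√2)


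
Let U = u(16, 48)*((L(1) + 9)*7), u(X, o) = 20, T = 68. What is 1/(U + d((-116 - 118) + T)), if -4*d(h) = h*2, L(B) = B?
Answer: 1/1483 ≈ 0.00067431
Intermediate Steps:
d(h) = -h/2 (d(h) = -h*2/4 = -h/2)
U = 1400 (U = 20*((1 + 9)*7) = 20*(10*7) = 20*70 = 1400)
1/(U + d((-116 - 118) + T)) = 1/(1400 - ((-116 - 118) + 68)/2) = 1/(1400 - (-234 + 68)/2) = 1/(1400 - ½*(-166)) = 1/(1400 + 83) = 1/1483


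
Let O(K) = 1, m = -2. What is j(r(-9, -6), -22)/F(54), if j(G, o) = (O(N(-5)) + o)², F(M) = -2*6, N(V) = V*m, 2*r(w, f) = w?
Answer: -147/4 ≈ -36.750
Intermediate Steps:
r(w, f) = w/2
N(V) = -2*V (N(V) = V*(-2) = -2*V)
F(M) = -12
j(G, o) = (1 + o)²
j(r(-9, -6), -22)/F(54) = (1 - 22)²/(-12) = (-21)²*(-1/12) = 441*(-1/12) = -147/4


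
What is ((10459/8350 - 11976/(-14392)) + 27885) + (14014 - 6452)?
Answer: 532503743241/15021650 ≈ 35449.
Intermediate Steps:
((10459/8350 - 11976/(-14392)) + 27885) + (14014 - 6452) = ((10459*(1/8350) - 11976*(-1/14392)) + 27885) + 7562 = ((10459/8350 + 1497/1799) + 27885) + 7562 = (31315691/15021650 + 27885) + 7562 = 418910025941/15021650 + 7562 = 532503743241/15021650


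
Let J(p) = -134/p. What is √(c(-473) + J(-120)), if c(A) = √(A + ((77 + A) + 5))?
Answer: √(1005 + 10800*I*√6)/30 ≈ 3.9072 + 3.7615*I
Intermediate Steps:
c(A) = √(82 + 2*A) (c(A) = √(A + (82 + A)) = √(82 + 2*A))
√(c(-473) + J(-120)) = √(√(82 + 2*(-473)) - 134/(-120)) = √(√(82 - 946) - 134*(-1/120)) = √(√(-864) + 67/60) = √(12*I*√6 + 67/60) = √(67/60 + 12*I*√6)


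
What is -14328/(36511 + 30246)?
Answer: -14328/66757 ≈ -0.21463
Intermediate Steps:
-14328/(36511 + 30246) = -14328/66757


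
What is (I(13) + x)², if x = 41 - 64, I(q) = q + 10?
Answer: 0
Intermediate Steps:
I(q) = 10 + q
x = -23
(I(13) + x)² = ((10 + 13) - 23)² = (23 - 23)² = 0² = 0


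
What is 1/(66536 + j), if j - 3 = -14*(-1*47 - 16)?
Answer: 1/67421 ≈ 1.4832e-5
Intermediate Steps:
j = 885 (j = 3 - 14*(-1*47 - 16) = 3 - 14*(-47 - 16) = 3 - 14*(-63) = 3 + 882 = 885)
1/(66536 + j) = 1/(66536 + 885) = 1/67421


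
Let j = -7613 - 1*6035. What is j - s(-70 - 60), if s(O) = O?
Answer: -13518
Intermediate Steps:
j = -13648 (j = -7613 - 6035 = -13648)
j - s(-70 - 60) = -13648 - (-70 - 60) = -13648 - 1*(-130) = -13648 + 130 = -13518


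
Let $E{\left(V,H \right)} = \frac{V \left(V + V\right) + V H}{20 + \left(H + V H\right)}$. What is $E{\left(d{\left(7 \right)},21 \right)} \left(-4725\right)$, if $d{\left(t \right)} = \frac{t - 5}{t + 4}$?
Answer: $- \frac{2220750}{5423} \approx -409.51$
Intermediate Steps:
$d{\left(t \right)} = \frac{-5 + t}{4 + t}$
$E{\left(V,H \right)} = \frac{2 V^{2} + H V}{20 + H + H V}$ ($E{\left(V,H \right)} = \frac{V 2 V + H V}{20 + \left(H + H V\right)} = \frac{2 V^{2} + H V}{20 + H + H V}$)
$E{\left(d{\left(7 \right)},21 \right)} \left(-4725\right) = \frac{\frac{-5 + 7}{4 + 7} \left(21 + 2 \frac{-5 + 7}{4 + 7}\right)}{20 + 21 + 21 \frac{-5 + 7}{4 + 7}} \left(-4725\right) = \frac{\frac{1}{11} \cdot 2 \left(21 + 2 \cdot \frac{1}{11} \cdot 2\right)}{20 + 21 + 21 \cdot \frac{1}{11} \cdot 2} \left(-4725\right) = \frac{2 \left(21 + 2 \cdot \frac{2}{11}\right)}{11 \left(20 + 21 + 21 \cdot \frac{2}{11}\right)} \left(-4725\right) = \frac{2 \left(21 + \frac{4}{11}\right)}{11 \left(20 + 21 + \frac{42}{11}\right)} \left(-4725\right) = \frac{2}{11} \frac{1}{\frac{493}{11}} \cdot \frac{235}{11} \left(-4725\right) = \frac{2}{11} \cdot \frac{11}{493} \cdot \frac{235}{11} \left(-4725\right) = \frac{470}{5423} \left(-4725\right) = - \frac{2220750}{5423}$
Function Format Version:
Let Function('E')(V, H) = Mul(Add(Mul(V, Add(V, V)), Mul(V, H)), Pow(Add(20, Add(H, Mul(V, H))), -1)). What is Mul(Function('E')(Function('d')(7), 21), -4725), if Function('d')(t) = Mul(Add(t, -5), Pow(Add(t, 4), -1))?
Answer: Rational(-2220750, 5423) ≈ -409.51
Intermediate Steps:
Function('d')(t) = Mul(Pow(Add(4, t), -1), Add(-5, t)) (Function('d')(t) = Mul(Add(-5, t), Pow(Add(4, t), -1)) = Mul(Pow(Add(4, t), -1), Add(-5, t)))
Function('E')(V, H) = Mul(Pow(Add(20, H, Mul(H, V)), -1), Add(Mul(2, Pow(V, 2)), Mul(H, V))) (Function('E')(V, H) = Mul(Add(Mul(V, Mul(2, V)), Mul(H, V)), Pow(Add(20, Add(H, Mul(H, V))), -1)) = Mul(Add(Mul(2, Pow(V, 2)), Mul(H, V)), Pow(Add(20, H, Mul(H, V)), -1)) = Mul(Pow(Add(20, H, Mul(H, V)), -1), Add(Mul(2, Pow(V, 2)), Mul(H, V))))
Mul(Function('E')(Function('d')(7), 21), -4725) = Mul(Mul(Mul(Pow(Add(4, 7), -1), Add(-5, 7)), Pow(Add(20, 21, Mul(21, Mul(Pow(Add(4, 7), -1), Add(-5, 7)))), -1), Add(21, Mul(2, Mul(Pow(Add(4, 7), -1), Add(-5, 7))))), -4725) = Mul(Mul(Mul(Pow(11, -1), 2), Pow(Add(20, 21, Mul(21, Mul(Pow(11, -1), 2))), -1), Add(21, Mul(2, Mul(Pow(11, -1), 2)))), -4725) = Mul(Mul(Mul(Rational(1, 11), 2), Pow(Add(20, 21, Mul(21, Mul(Rational(1, 11), 2))), -1), Add(21, Mul(2, Mul(Rational(1, 11), 2)))), -4725) = Mul(Mul(Rational(2, 11), Pow(Add(20, 21, Mul(21, Rational(2, 11))), -1), Add(21, Mul(2, Rational(2, 11)))), -4725) = Mul(Mul(Rational(2, 11), Pow(Add(20, 21, Rational(42, 11)), -1), Add(21, Rational(4, 11))), -4725) = Mul(Mul(Rational(2, 11), Pow(Rational(493, 11), -1), Rational(235, 11)), -4725) = Mul(Mul(Rational(2, 11), Rational(11, 493), Rational(235, 11)), -4725) = Mul(Rational(470, 5423), -4725) = Rational(-2220750, 5423)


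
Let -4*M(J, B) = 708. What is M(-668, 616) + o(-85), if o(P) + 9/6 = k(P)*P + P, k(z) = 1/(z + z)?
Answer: -263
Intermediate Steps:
M(J, B) = -177 (M(J, B) = -¼*708 = -177)
k(z) = 1/(2*z)
o(P) = -1 + P (o(P) = -3/2 + ((1/(2*P))*P + P) = -3/2 + (½ + P) = -1 + P)
M(-668, 616) + o(-85) = -177 + (-1 - 85) = -177 - 86 = -263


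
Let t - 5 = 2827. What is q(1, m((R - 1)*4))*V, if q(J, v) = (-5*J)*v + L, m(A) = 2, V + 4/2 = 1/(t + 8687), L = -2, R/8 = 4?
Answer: 276444/11519 ≈ 23.999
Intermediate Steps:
t = 2832 (t = 5 + 2827 = 2832)
R = 32 (R = 8*4 = 32)
V = -23037/11519 (V = -2 + 1/(2832 + 8687) = -2 + 1/11519 = -23037/11519 ≈ -1.9999)
q(J, v) = -2 - 5*J*v (q(J, v) = (-5*J)*v - 2 = -5*J*v - 2 = -2 - 5*J*v)
q(1, m((R - 1)*4))*V = (-2 - 5*1*2)*(-23037/11519) = (-2 - 10)*(-23037/11519) = -12*(-23037/11519) = 276444/11519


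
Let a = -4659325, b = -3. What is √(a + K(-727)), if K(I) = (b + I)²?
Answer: 5*I*√165057 ≈ 2031.4*I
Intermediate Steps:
K(I) = (-3 + I)²
√(a + K(-727)) = √(-4659325 + (-3 - 727)²) = √(-4659325 + (-730)²) = √(-4659325 + 532900) = √(-4126425) = 5*I*√165057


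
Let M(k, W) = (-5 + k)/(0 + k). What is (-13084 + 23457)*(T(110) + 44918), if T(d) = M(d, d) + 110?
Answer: 934170691/2 ≈ 4.6709e+8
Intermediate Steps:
M(k, W) = (-5 + k)/k
T(d) = 110 + (-5 + d)/d (T(d) = (-5 + d)/d + 110 = 110 + (-5 + d)/d)
(-13084 + 23457)*(T(110) + 44918) = (-13084 + 23457)*((111 - 5/110) + 44918) = 10373*((111 - 5*1/110) + 44918) = 10373*((111 - 1/22) + 44918) = 10373*(2441/22 + 44918) = 10373*(990637/22) = 934170691/2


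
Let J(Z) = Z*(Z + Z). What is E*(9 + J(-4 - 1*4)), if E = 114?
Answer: 15618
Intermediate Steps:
J(Z) = 2*Z**2 (J(Z) = Z*(2*Z) = 2*Z**2)
E*(9 + J(-4 - 1*4)) = 114*(9 + 2*(-4 - 1*4)**2) = 114*(9 + 2*(-4 - 4)**2) = 114*(9 + 2*(-8)**2) = 114*(9 + 2*64) = 114*(9 + 128) = 114*137 = 15618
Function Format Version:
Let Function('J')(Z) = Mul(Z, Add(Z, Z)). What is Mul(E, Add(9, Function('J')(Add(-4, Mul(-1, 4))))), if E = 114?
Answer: 15618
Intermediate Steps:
Function('J')(Z) = Mul(2, Pow(Z, 2)) (Function('J')(Z) = Mul(Z, Mul(2, Z)) = Mul(2, Pow(Z, 2)))
Mul(E, Add(9, Function('J')(Add(-4, Mul(-1, 4))))) = Mul(114, Add(9, Mul(2, Pow(Add(-4, Mul(-1, 4)), 2)))) = Mul(114, Add(9, Mul(2, Pow(Add(-4, -4), 2)))) = Mul(114, Add(9, Mul(2, Pow(-8, 2)))) = Mul(114, Add(9, Mul(2, 64))) = Mul(114, Add(9, 128)) = Mul(114, 137) = 15618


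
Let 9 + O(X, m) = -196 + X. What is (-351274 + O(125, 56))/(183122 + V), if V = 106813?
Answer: -117118/96645 ≈ -1.2118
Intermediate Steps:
O(X, m) = -205 + X (O(X, m) = -9 + (-196 + X) = -205 + X)
(-351274 + O(125, 56))/(183122 + V) = (-351274 + (-205 + 125))/(183122 + 106813) = (-351274 - 80)/289935 = -351354*1/289935 = -117118/96645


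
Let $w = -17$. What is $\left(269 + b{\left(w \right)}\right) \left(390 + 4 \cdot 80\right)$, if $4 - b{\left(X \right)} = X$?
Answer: $205900$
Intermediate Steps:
$b{\left(X \right)} = 4 - X$
$\left(269 + b{\left(w \right)}\right) \left(390 + 4 \cdot 80\right) = \left(269 + \left(4 - -17\right)\right) \left(390 + 4 \cdot 80\right) = \left(269 + \left(4 + 17\right)\right) \left(390 + 320\right) = \left(269 + 21\right) 710 = 290 \cdot 710 = 205900$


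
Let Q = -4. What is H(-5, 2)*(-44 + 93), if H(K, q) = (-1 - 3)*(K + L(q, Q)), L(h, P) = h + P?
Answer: 1372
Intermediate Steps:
L(h, P) = P + h
H(K, q) = 16 - 4*K - 4*q (H(K, q) = (-1 - 3)*(K + (-4 + q)) = -4*(-4 + K + q) = 16 - 4*K - 4*q)
H(-5, 2)*(-44 + 93) = (16 - 4*(-5) - 4*2)*(-44 + 93) = (16 + 20 - 8)*49 = 28*49 = 1372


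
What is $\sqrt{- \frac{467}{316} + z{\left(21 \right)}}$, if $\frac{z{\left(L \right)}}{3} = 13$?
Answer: $\frac{\sqrt{936703}}{158} \approx 6.1255$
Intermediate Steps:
$z{\left(L \right)} = 39$ ($z{\left(L \right)} = 3 \cdot 13 = 39$)
$\sqrt{- \frac{467}{316} + z{\left(21 \right)}} = \sqrt{- \frac{467}{316} + 39} = \sqrt{\frac{11857}{316}} = \frac{\sqrt{936703}}{158}$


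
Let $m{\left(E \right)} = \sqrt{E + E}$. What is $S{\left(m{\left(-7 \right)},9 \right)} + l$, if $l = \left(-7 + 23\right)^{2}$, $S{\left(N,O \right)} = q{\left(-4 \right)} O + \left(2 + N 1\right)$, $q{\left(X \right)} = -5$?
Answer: $213 + i \sqrt{14} \approx 213.0 + 3.7417 i$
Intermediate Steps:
$m{\left(E \right)} = \sqrt{2} \sqrt{E}$ ($m{\left(E \right)} = \sqrt{2 E} = \sqrt{2} \sqrt{E}$)
$S{\left(N,O \right)} = 2 + N - 5 O$ ($S{\left(N,O \right)} = - 5 O + \left(2 + N 1\right) = - 5 O + \left(2 + N\right) = 2 + N - 5 O$)
$l = 256$ ($l = 16^{2} = 256$)
$S{\left(m{\left(-7 \right)},9 \right)} + l = \left(2 + \sqrt{2} \sqrt{-7} - 45\right) + 256 = \left(2 + \sqrt{2} i \sqrt{7} - 45\right) + 256 = \left(2 + i \sqrt{14} - 45\right) + 256 = \left(-43 + i \sqrt{14}\right) + 256 = 213 + i \sqrt{14}$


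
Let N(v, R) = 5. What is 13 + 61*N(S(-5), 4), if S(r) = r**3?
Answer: 318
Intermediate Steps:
13 + 61*N(S(-5), 4) = 13 + 61*5 = 13 + 305 = 318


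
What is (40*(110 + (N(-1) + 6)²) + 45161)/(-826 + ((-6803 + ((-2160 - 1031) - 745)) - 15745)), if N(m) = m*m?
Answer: -51521/27310 ≈ -1.8865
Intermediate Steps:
N(m) = m²
(40*(110 + (N(-1) + 6)²) + 45161)/(-826 + ((-6803 + ((-2160 - 1031) - 745)) - 15745)) = (40*(110 + ((-1)² + 6)²) + 45161)/(-826 + ((-6803 + ((-2160 - 1031) - 745)) - 15745)) = (40*(110 + (1 + 6)²) + 45161)/(-826 + ((-6803 + (-3191 - 745)) - 15745)) = (40*(110 + 7²) + 45161)/(-826 + ((-6803 - 3936) - 15745)) = (40*(110 + 49) + 45161)/(-826 + (-10739 - 15745)) = (40*159 + 45161)/(-826 - 26484) = (6360 + 45161)/(-27310) = 51521*(-1/27310) = -51521/27310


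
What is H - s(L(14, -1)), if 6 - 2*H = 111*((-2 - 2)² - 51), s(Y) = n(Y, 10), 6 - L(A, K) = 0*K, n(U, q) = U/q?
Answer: 19449/10 ≈ 1944.9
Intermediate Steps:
L(A, K) = 6 (L(A, K) = 6 - 0*K = 6 - 1*0 = 6 + 0 = 6)
s(Y) = Y/10
H = 3891/2 (H = 3 - 111*((-2 - 2)² - 51)/2 = 3 - 111*((-4)² - 51)/2 = 3 - 111*(16 - 51)/2 = 3 - 111*(-35)/2 = 3 - ½*(-3885) = 3 + 3885/2 = 3891/2 ≈ 1945.5)
H - s(L(14, -1)) = 3891/2 - 6/10 = 3891/2 - 1*⅗ = 3891/2 - ⅗ = 19449/10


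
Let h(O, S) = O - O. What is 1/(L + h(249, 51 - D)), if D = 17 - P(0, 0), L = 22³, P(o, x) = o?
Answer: 1/10648 ≈ 9.3914e-5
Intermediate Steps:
L = 10648
D = 17 (D = 17 - 1*0 = 17 + 0 = 17)
h(O, S) = 0
1/(L + h(249, 51 - D)) = 1/(10648 + 0) = 1/10648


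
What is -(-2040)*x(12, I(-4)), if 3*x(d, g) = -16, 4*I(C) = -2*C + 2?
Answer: -10880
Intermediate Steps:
I(C) = ½ - C/2 (I(C) = (-2*C + 2)/4 = (2 - 2*C)/4 = ½ - C/2)
x(d, g) = -16/3 (x(d, g) = (⅓)*(-16) = -16/3)
-(-2040)*x(12, I(-4)) = -(-2040)*(-16)/3 = -1*10880 = -10880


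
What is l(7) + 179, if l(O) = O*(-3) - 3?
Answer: 155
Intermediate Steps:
l(O) = -3 - 3*O (l(O) = -3*O - 3 = -3 - 3*O)
l(7) + 179 = (-3 - 3*7) + 179 = (-3 - 21) + 179 = -24 + 179 = 155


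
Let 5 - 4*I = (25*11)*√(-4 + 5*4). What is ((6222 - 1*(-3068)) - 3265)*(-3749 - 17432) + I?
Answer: -510463195/4 ≈ -1.2762e+8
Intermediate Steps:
I = -1095/4 (I = 5/4 - 25*11*√(-4 + 5*4)/4 = 5/4 - 275*√(-4 + 20)/4 = 5/4 - 275*√16/4 = 5/4 - 275*4/4 = 5/4 - ¼*1100 = 5/4 - 275 = -1095/4 ≈ -273.75)
((6222 - 1*(-3068)) - 3265)*(-3749 - 17432) + I = ((6222 - 1*(-3068)) - 3265)*(-3749 - 17432) - 1095/4 = ((6222 + 3068) - 3265)*(-21181) - 1095/4 = (9290 - 3265)*(-21181) - 1095/4 = 6025*(-21181) - 1095/4 = -127615525 - 1095/4 = -510463195/4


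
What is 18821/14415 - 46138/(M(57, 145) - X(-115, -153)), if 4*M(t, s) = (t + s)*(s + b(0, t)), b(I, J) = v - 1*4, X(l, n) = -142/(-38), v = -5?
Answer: -10181852489/1880018715 ≈ -5.4158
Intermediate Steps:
X(l, n) = 71/19 (X(l, n) = -142*(-1/38) = 71/19)
b(I, J) = -9 (b(I, J) = -5 - 1*4 = -5 - 4 = -9)
M(t, s) = (-9 + s)*(s + t)/4 (M(t, s) = ((t + s)*(s - 9))/4 = ((s + t)*(-9 + s))/4 = ((-9 + s)*(s + t))/4 = (-9 + s)*(s + t)/4)
18821/14415 - 46138/(M(57, 145) - X(-115, -153)) = 18821/14415 - 46138/((-9/4*145 - 9/4*57 + (1/4)*145**2 + (1/4)*145*57) - 1*71/19) = 18821*(1/14415) - 46138/((-1305/4 - 513/4 + (1/4)*21025 + 8265/4) - 71/19) = 18821/14415 - 46138/((-1305/4 - 513/4 + 21025/4 + 8265/4) - 71/19) = 18821/14415 - 46138/(6868 - 71/19) = 18821/14415 - 46138/130421/19 = 18821/14415 - 46138*19/130421 = 18821/14415 - 876622/130421 = -10181852489/1880018715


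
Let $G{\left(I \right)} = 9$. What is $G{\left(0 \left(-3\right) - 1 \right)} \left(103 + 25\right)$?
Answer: $1152$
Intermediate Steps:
$G{\left(0 \left(-3\right) - 1 \right)} \left(103 + 25\right) = 9 \left(103 + 25\right) = 9 \cdot 128 = 1152$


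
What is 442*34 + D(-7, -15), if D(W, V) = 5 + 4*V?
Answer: 14973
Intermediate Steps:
442*34 + D(-7, -15) = 442*34 + (5 + 4*(-15)) = 15028 + (5 - 60) = 15028 - 55 = 14973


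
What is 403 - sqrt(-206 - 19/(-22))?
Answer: 403 - I*sqrt(99286)/22 ≈ 403.0 - 14.323*I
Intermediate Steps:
403 - sqrt(-206 - 19/(-22)) = 403 - sqrt(-206 - 19*(-1/22)) = 403 - sqrt(-206 + 19/22) = 403 - sqrt(-4513/22) = 403 - I*sqrt(99286)/22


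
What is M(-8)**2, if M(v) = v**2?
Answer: 4096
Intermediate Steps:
M(-8)**2 = ((-8)**2)**2 = 64**2 = 4096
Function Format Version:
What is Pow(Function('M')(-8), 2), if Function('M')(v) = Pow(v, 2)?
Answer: 4096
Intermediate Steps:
Pow(Function('M')(-8), 2) = Pow(Pow(-8, 2), 2) = Pow(64, 2) = 4096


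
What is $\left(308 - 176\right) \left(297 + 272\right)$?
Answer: $75108$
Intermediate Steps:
$\left(308 - 176\right) \left(297 + 272\right) = 132 \cdot 569 = 75108$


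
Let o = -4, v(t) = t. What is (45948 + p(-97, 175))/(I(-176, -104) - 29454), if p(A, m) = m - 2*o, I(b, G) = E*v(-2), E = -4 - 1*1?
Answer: -46131/29444 ≈ -1.5667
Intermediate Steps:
E = -5 (E = -4 - 1 = -5)
I(b, G) = 10 (I(b, G) = -5*(-2) = 10)
p(A, m) = 8 + m (p(A, m) = m - 2*(-4) = m + 8 = 8 + m)
(45948 + p(-97, 175))/(I(-176, -104) - 29454) = (45948 + (8 + 175))/(10 - 29454) = (45948 + 183)/(-29444) = 46131*(-1/29444) = -46131/29444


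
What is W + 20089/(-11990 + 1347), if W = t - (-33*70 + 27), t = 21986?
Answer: 258274878/10643 ≈ 24267.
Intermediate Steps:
W = 24269 (W = 21986 - (-33*70 + 27) = 21986 - (-2310 + 27) = 21986 - 1*(-2283) = 21986 + 2283 = 24269)
W + 20089/(-11990 + 1347) = 24269 + 20089/(-11990 + 1347) = 24269 + 20089/(-10643) = 24269 + 20089*(-1/10643) = 24269 - 20089/10643 = 258274878/10643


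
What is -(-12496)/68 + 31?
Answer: 3651/17 ≈ 214.76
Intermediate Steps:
-(-12496)/68 + 31 = -88*(-71/34) + 31 = 3124/17 + 31 = 3651/17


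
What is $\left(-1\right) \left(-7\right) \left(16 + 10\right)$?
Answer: $182$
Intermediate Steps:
$\left(-1\right) \left(-7\right) \left(16 + 10\right) = 7 \cdot 26 = 182$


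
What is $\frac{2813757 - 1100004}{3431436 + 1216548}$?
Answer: $\frac{571251}{1549328} \approx 0.36871$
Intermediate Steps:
$\frac{2813757 - 1100004}{3431436 + 1216548} = \frac{1713753}{4647984} = 1713753 \cdot \frac{1}{4647984} = \frac{571251}{1549328}$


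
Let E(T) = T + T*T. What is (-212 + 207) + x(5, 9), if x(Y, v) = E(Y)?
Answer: 25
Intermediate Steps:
E(T) = T + T²
x(Y, v) = Y*(1 + Y)
(-212 + 207) + x(5, 9) = (-212 + 207) + 5*(1 + 5) = -5 + 5*6 = -5 + 30 = 25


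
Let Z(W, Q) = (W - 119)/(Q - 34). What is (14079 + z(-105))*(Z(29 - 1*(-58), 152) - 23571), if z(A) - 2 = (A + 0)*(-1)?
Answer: -19728541130/59 ≈ -3.3438e+8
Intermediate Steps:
z(A) = 2 - A (z(A) = 2 + (A + 0)*(-1) = 2 + A*(-1) = 2 - A)
Z(W, Q) = (-119 + W)/(-34 + Q)
(14079 + z(-105))*(Z(29 - 1*(-58), 152) - 23571) = (14079 + (2 - 1*(-105)))*((-119 + (29 - 1*(-58)))/(-34 + 152) - 23571) = (14079 + (2 + 105))*((-119 + (29 + 58))/118 - 23571) = (14079 + 107)*((-119 + 87)/118 - 23571) = 14186*((1/118)*(-32) - 23571) = 14186*(-16/59 - 23571) = 14186*(-1390705/59) = -19728541130/59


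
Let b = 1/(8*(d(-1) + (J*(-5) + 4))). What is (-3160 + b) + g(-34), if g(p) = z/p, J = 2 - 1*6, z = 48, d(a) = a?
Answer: -9888879/3128 ≈ -3161.4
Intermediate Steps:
J = -4 (J = 2 - 6 = -4)
g(p) = 48/p
b = 1/184 (b = 1/(8*(-1 + (-4*(-5) + 4))) = 1/(8*(-1 + (20 + 4))) = 1/(8*(-1 + 24)) = 1/(8*23) = 1/184 ≈ 0.0054348)
(-3160 + b) + g(-34) = (-3160 + 1/184) + 48/(-34) = -581439/184 + 48*(-1/34) = -581439/184 - 24/17 = -9888879/3128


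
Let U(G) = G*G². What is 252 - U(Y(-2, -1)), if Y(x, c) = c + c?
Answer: 260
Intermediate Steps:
Y(x, c) = 2*c
U(G) = G³
252 - U(Y(-2, -1)) = 252 - (2*(-1))³ = 252 - 1*(-2)³ = 252 - 1*(-8) = 252 + 8 = 260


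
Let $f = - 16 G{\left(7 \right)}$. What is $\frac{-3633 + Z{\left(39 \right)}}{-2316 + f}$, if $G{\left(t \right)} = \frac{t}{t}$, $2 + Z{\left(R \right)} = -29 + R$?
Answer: $\frac{3625}{2332} \approx 1.5545$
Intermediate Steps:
$Z{\left(R \right)} = -31 + R$ ($Z{\left(R \right)} = -2 + \left(-29 + R\right) = -31 + R$)
$G{\left(t \right)} = 1$
$f = -16$ ($f = \left(-16\right) 1 = -16$)
$\frac{-3633 + Z{\left(39 \right)}}{-2316 + f} = \frac{-3633 + \left(-31 + 39\right)}{-2316 - 16} = \frac{-3633 + 8}{-2332} = \left(-3625\right) \left(- \frac{1}{2332}\right) = \frac{3625}{2332}$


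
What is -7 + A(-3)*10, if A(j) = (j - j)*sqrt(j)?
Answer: -7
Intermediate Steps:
A(j) = 0 (A(j) = 0*sqrt(j) = 0)
-7 + A(-3)*10 = -7 + 0*10 = -7 + 0 = -7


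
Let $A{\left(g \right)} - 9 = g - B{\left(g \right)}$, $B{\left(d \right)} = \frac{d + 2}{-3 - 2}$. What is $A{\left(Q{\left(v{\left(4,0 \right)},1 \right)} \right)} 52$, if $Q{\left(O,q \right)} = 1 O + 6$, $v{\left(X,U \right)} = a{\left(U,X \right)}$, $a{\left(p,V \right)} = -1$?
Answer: $\frac{4004}{5} \approx 800.8$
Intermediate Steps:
$B{\left(d \right)} = - \frac{2}{5} - \frac{d}{5}$ ($B{\left(d \right)} = \frac{2 + d}{-5} = \left(2 + d\right) \left(- \frac{1}{5}\right) = - \frac{2}{5} - \frac{d}{5}$)
$v{\left(X,U \right)} = -1$
$Q{\left(O,q \right)} = 6 + O$ ($Q{\left(O,q \right)} = O + 6 = 6 + O$)
$A{\left(g \right)} = \frac{47}{5} + \frac{6 g}{5}$ ($A{\left(g \right)} = 9 + \left(g - \left(- \frac{2}{5} - \frac{g}{5}\right)\right) = 9 + \left(g + \left(\frac{2}{5} + \frac{g}{5}\right)\right) = 9 + \left(\frac{2}{5} + \frac{6 g}{5}\right) = \frac{47}{5} + \frac{6 g}{5}$)
$A{\left(Q{\left(v{\left(4,0 \right)},1 \right)} \right)} 52 = \left(\frac{47}{5} + \frac{6 \left(6 - 1\right)}{5}\right) 52 = \left(\frac{47}{5} + \frac{6}{5} \cdot 5\right) 52 = \left(\frac{47}{5} + 6\right) 52 = \frac{77}{5} \cdot 52 = \frac{4004}{5}$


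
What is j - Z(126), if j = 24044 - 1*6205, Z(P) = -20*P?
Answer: 20359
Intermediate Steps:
j = 17839 (j = 24044 - 6205 = 17839)
j - Z(126) = 17839 - (-20)*126 = 17839 - 1*(-2520) = 17839 + 2520 = 20359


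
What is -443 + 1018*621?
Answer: 631735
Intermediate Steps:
-443 + 1018*621 = -443 + 632178 = 631735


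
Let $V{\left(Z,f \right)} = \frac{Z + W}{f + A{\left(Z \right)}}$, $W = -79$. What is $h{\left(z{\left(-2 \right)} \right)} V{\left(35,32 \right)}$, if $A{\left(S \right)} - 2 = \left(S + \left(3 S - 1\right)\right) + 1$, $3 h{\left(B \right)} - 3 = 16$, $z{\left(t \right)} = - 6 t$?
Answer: $- \frac{418}{261} \approx -1.6015$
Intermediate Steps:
$h{\left(B \right)} = \frac{19}{3}$ ($h{\left(B \right)} = 1 + \frac{1}{3} \cdot 16 = 1 + \frac{16}{3} = \frac{19}{3}$)
$A{\left(S \right)} = 2 + 4 S$ ($A{\left(S \right)} = 2 + \left(\left(S + \left(3 S - 1\right)\right) + 1\right) = 2 + \left(\left(S + \left(-1 + 3 S\right)\right) + 1\right) = 2 + \left(\left(-1 + 4 S\right) + 1\right) = 2 + 4 S$)
$V{\left(Z,f \right)} = \frac{-79 + Z}{2 + f + 4 Z}$ ($V{\left(Z,f \right)} = \frac{Z - 79}{f + \left(2 + 4 Z\right)} = \frac{-79 + Z}{2 + f + 4 Z}$)
$h{\left(z{\left(-2 \right)} \right)} V{\left(35,32 \right)} = \frac{19 \frac{-79 + 35}{2 + 32 + 4 \cdot 35}}{3} = \frac{19 \frac{1}{2 + 32 + 140} \left(-44\right)}{3} = \frac{19 \cdot \frac{1}{174} \left(-44\right)}{3} = \frac{19}{3} \left(- \frac{22}{87}\right) = - \frac{418}{261}$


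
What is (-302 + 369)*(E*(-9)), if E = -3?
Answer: 1809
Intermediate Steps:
(-302 + 369)*(E*(-9)) = (-302 + 369)*(-3*(-9)) = 67*27 = 1809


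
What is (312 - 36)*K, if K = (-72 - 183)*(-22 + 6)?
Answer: 1126080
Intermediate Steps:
K = 4080 (K = -255*(-16) = 4080)
(312 - 36)*K = (312 - 36)*4080 = 276*4080 = 1126080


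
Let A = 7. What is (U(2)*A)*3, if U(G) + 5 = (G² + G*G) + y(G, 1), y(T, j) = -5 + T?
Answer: 0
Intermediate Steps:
U(G) = -10 + G + 2*G² (U(G) = -5 + ((G² + G*G) + (-5 + G)) = -5 + ((G² + G²) + (-5 + G)) = -5 + (2*G² + (-5 + G)) = -5 + (-5 + G + 2*G²) = -10 + G + 2*G²)
(U(2)*A)*3 = ((-10 + 2 + 2*2²)*7)*3 = ((-10 + 2 + 2*4)*7)*3 = ((-10 + 2 + 8)*7)*3 = (0*7)*3 = 0*3 = 0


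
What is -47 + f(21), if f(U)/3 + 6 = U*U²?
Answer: 27718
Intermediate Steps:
f(U) = -18 + 3*U³ (f(U) = -18 + 3*(U*U²) = -18 + 3*U³)
-47 + f(21) = -47 + (-18 + 3*21³) = -47 + (-18 + 3*9261) = -47 + (-18 + 27783) = -47 + 27765 = 27718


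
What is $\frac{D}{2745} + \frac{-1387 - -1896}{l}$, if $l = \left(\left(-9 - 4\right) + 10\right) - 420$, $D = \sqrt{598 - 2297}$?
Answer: $- \frac{509}{423} + \frac{i \sqrt{1699}}{2745} \approx -1.2033 + 0.015016 i$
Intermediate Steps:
$D = i \sqrt{1699}$ ($D = \sqrt{-1699} = i \sqrt{1699} \approx 41.219 i$)
$l = -423$ ($l = \left(-13 + 10\right) - 420 = -3 - 420 = -423$)
$\frac{D}{2745} + \frac{-1387 - -1896}{l} = \frac{i \sqrt{1699}}{2745} + \frac{-1387 - -1896}{-423} = i \sqrt{1699} \cdot \frac{1}{2745} + \left(-1387 + 1896\right) \left(- \frac{1}{423}\right) = \frac{i \sqrt{1699}}{2745} + 509 \left(- \frac{1}{423}\right) = \frac{i \sqrt{1699}}{2745} - \frac{509}{423} = - \frac{509}{423} + \frac{i \sqrt{1699}}{2745}$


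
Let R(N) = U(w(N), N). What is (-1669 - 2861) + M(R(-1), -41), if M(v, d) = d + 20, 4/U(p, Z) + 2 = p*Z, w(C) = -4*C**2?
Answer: -4551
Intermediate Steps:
U(p, Z) = 4/(-2 + Z*p) (U(p, Z) = 4/(-2 + p*Z) = 4/(-2 + Z*p))
R(N) = 4/(-2 - 4*N**3) (R(N) = 4/(-2 + N*(-4*N**2)) = 4/(-2 - 4*N**3))
M(v, d) = 20 + d
(-1669 - 2861) + M(R(-1), -41) = (-1669 - 2861) + (20 - 41) = -4530 - 21 = -4551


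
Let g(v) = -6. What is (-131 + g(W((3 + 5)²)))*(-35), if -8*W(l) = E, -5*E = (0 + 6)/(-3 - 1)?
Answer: 4795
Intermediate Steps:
E = 3/10 (E = -(0 + 6)/(5*(-3 - 1)) = -6/(5*(-4)) = -6*(-1)/(5*4) = -⅕*(-3/2) = 3/10 ≈ 0.30000)
W(l) = -3/80 (W(l) = -⅛*3/10 = -3/80)
(-131 + g(W((3 + 5)²)))*(-35) = (-131 - 6)*(-35) = -137*(-35) = 4795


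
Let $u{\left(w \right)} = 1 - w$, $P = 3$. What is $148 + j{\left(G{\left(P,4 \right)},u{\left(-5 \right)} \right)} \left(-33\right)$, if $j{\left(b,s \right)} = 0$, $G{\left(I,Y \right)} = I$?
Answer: $148$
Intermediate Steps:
$148 + j{\left(G{\left(P,4 \right)},u{\left(-5 \right)} \right)} \left(-33\right) = 148 + 0 \left(-33\right) = 148 + 0 = 148$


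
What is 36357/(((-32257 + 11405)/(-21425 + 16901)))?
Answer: 3163059/401 ≈ 7887.9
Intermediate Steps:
36357/(((-32257 + 11405)/(-21425 + 16901))) = 36357/((-20852/(-4524))) = 36357/((-20852*(-1/4524))) = 36357/(401/87) = 36357*(87/401) = 3163059/401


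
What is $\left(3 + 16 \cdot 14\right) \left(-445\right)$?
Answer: $-101015$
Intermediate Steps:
$\left(3 + 16 \cdot 14\right) \left(-445\right) = \left(3 + 224\right) \left(-445\right) = 227 \left(-445\right) = -101015$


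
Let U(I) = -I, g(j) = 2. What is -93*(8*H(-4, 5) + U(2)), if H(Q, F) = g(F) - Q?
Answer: -4278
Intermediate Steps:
H(Q, F) = 2 - Q
-93*(8*H(-4, 5) + U(2)) = -93*(8*(2 - 1*(-4)) - 1*2) = -93*(8*(2 + 4) - 2) = -93*(8*6 - 2) = -93*(48 - 2) = -93*46 = -4278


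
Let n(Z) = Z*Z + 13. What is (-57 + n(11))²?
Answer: 5929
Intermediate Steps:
n(Z) = 13 + Z² (n(Z) = Z² + 13 = 13 + Z²)
(-57 + n(11))² = (-57 + (13 + 11²))² = (-57 + (13 + 121))² = (-57 + 134)² = 77² = 5929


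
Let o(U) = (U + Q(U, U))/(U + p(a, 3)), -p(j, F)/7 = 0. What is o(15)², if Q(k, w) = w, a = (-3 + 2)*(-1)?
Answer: 4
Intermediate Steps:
a = 1 (a = -1*(-1) = 1)
p(j, F) = 0 (p(j, F) = -7*0 = 0)
o(U) = 2 (o(U) = (U + U)/(U + 0) = (2*U)/U = 2)
o(15)² = 2² = 4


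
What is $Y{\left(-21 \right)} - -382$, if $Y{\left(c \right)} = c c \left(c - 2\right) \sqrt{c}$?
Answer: $382 - 10143 i \sqrt{21} \approx 382.0 - 46481.0 i$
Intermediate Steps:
$Y{\left(c \right)} = c^{\frac{5}{2}} \left(-2 + c\right)$ ($Y{\left(c \right)} = c^{2} \left(-2 + c\right) \sqrt{c} = c^{\frac{5}{2}} \left(-2 + c\right)$)
$Y{\left(-21 \right)} - -382 = \left(-21\right)^{\frac{5}{2}} \left(-2 - 21\right) - -382 = 441 i \sqrt{21} \left(-23\right) + 382 = - 10143 i \sqrt{21} + 382 = 382 - 10143 i \sqrt{21}$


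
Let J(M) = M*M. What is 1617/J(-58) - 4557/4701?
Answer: -2576077/5271388 ≈ -0.48869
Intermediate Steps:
J(M) = M**2
1617/J(-58) - 4557/4701 = 1617/((-58)**2) - 4557/4701 = 1617/3364 - 4557*1/4701 = 1617*(1/3364) - 1519/1567 = 1617/3364 - 1519/1567 = -2576077/5271388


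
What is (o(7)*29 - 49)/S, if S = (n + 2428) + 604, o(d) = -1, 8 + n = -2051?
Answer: -78/973 ≈ -0.080164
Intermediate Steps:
n = -2059 (n = -8 - 2051 = -2059)
S = 973 (S = (-2059 + 2428) + 604 = 369 + 604 = 973)
(o(7)*29 - 49)/S = (-1*29 - 49)/973 = (-29 - 49)*(1/973) = -78*1/973 = -78/973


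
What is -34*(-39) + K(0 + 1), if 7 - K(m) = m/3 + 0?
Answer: 3998/3 ≈ 1332.7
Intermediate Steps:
K(m) = 7 - m/3 (K(m) = 7 - (m/3 + 0) = 7 - m/3)
-34*(-39) + K(0 + 1) = -34*(-39) + (7 - (0 + 1)/3) = 1326 + (7 - 1/3*1) = 1326 + (7 - 1/3) = 1326 + 20/3 = 3998/3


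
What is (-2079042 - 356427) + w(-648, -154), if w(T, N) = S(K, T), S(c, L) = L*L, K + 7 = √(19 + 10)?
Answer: -2015565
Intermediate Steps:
K = -7 + √29 (K = -7 + √(19 + 10) = -7 + √29 ≈ -1.6148)
S(c, L) = L²
w(T, N) = T²
(-2079042 - 356427) + w(-648, -154) = (-2079042 - 356427) + (-648)² = -2435469 + 419904 = -2015565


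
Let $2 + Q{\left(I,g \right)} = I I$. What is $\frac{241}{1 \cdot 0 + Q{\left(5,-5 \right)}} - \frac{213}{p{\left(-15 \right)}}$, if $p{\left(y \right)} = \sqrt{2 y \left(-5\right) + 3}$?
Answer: $\frac{241}{23} - \frac{71 \sqrt{17}}{17} \approx -6.7418$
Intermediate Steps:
$Q{\left(I,g \right)} = -2 + I^{2}$ ($Q{\left(I,g \right)} = -2 + I I = -2 + I^{2}$)
$p{\left(y \right)} = \sqrt{3 - 10 y}$ ($p{\left(y \right)} = \sqrt{- 10 y + 3} = \sqrt{3 - 10 y}$)
$\frac{241}{1 \cdot 0 + Q{\left(5,-5 \right)}} - \frac{213}{p{\left(-15 \right)}} = \frac{241}{1 \cdot 0 - \left(2 - 5^{2}\right)} - \frac{213}{\sqrt{3 - -150}} = \frac{241}{0 + \left(-2 + 25\right)} - \frac{213}{\sqrt{3 + 150}} = \frac{241}{0 + 23} - \frac{213}{\sqrt{153}} = \frac{241}{23} - \frac{213}{3 \sqrt{17}} = 241 \cdot \frac{1}{23} - 213 \frac{\sqrt{17}}{51} = \frac{241}{23} - \frac{71 \sqrt{17}}{17}$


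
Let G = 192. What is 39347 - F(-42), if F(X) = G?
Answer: 39155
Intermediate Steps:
F(X) = 192
39347 - F(-42) = 39347 - 1*192 = 39347 - 192 = 39155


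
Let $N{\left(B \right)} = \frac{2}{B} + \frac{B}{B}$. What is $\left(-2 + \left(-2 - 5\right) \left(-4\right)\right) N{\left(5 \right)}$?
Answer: $\frac{182}{5} \approx 36.4$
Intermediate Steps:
$N{\left(B \right)} = 1 + \frac{2}{B}$ ($N{\left(B \right)} = \frac{2}{B} + 1 = 1 + \frac{2}{B}$)
$\left(-2 + \left(-2 - 5\right) \left(-4\right)\right) N{\left(5 \right)} = \left(-2 + \left(-2 - 5\right) \left(-4\right)\right) \frac{2 + 5}{5} = \left(-2 - -28\right) \frac{1}{5} \cdot 7 = \left(-2 + 28\right) \frac{7}{5} = 26 \cdot \frac{7}{5} = \frac{182}{5}$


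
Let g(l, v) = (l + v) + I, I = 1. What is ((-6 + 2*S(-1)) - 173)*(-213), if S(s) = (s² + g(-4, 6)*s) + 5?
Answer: 36849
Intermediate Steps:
g(l, v) = 1 + l + v (g(l, v) = (l + v) + 1 = 1 + l + v)
S(s) = 5 + s² + 3*s (S(s) = (s² + (1 - 4 + 6)*s) + 5 = (s² + 3*s) + 5 = 5 + s² + 3*s)
((-6 + 2*S(-1)) - 173)*(-213) = ((-6 + 2*(5 + (-1)² + 3*(-1))) - 173)*(-213) = ((-6 + 2*(5 + 1 - 3)) - 173)*(-213) = ((-6 + 2*3) - 173)*(-213) = ((-6 + 6) - 173)*(-213) = (0 - 173)*(-213) = -173*(-213) = 36849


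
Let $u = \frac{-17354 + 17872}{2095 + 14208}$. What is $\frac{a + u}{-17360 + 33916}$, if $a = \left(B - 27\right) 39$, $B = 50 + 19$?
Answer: $\frac{953744}{9639731} \approx 0.098939$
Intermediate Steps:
$B = 69$
$a = 1638$ ($a = \left(69 - 27\right) 39 = 42 \cdot 39 = 1638$)
$u = \frac{74}{2329}$ ($u = \frac{518}{16303} = 518 \cdot \frac{1}{16303} = \frac{74}{2329} \approx 0.031773$)
$\frac{a + u}{-17360 + 33916} = \frac{1638 + \frac{74}{2329}}{-17360 + 33916} = \frac{3814976}{2329 \cdot 16556} = \frac{3814976}{2329} \cdot \frac{1}{16556} = \frac{953744}{9639731}$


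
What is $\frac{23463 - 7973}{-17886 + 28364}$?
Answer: $\frac{7745}{5239} \approx 1.4783$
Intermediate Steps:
$\frac{23463 - 7973}{-17886 + 28364} = \frac{15490}{10478} = 15490 \cdot \frac{1}{10478} = \frac{7745}{5239}$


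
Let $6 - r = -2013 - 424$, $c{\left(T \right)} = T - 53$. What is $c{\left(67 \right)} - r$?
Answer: $-2429$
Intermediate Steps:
$c{\left(T \right)} = -53 + T$
$r = 2443$ ($r = 6 - \left(-2013 - 424\right) = 6 - -2437 = 6 + 2437 = 2443$)
$c{\left(67 \right)} - r = \left(-53 + 67\right) - 2443 = 14 - 2443 = -2429$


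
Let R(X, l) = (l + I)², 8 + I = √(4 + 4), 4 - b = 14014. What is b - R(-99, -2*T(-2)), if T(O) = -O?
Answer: -14162 + 48*√2 ≈ -14094.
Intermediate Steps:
b = -14010 (b = 4 - 1*14014 = 4 - 14014 = -14010)
I = -8 + 2*√2 (I = -8 + √(4 + 4) = -8 + √8 = -8 + 2*√2 ≈ -5.1716)
R(X, l) = (-8 + l + 2*√2)² (R(X, l) = (l + (-8 + 2*√2))² = (-8 + l + 2*√2)²)
b - R(-99, -2*T(-2)) = -14010 - (-8 - (-2)*(-2) + 2*√2)² = -14010 - (-8 - 2*2 + 2*√2)² = -14010 - (-8 - 4 + 2*√2)² = -14010 - (-12 + 2*√2)²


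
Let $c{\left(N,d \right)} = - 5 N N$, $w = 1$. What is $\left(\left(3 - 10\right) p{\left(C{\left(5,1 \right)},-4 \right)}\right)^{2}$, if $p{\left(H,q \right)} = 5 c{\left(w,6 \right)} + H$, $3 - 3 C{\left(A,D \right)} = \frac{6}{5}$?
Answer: $\frac{729316}{25} \approx 29173.0$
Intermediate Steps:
$C{\left(A,D \right)} = \frac{3}{5}$ ($C{\left(A,D \right)} = 1 - \frac{6 \cdot \frac{1}{5}}{3} = 1 - \frac{2}{5} = \frac{3}{5}$)
$c{\left(N,d \right)} = - 5 N^{2}$
$p{\left(H,q \right)} = -25 + H$ ($p{\left(H,q \right)} = 5 \left(- 5 \cdot 1^{2}\right) + H = 5 \left(\left(-5\right) 1\right) + H = 5 \left(-5\right) + H = -25 + H$)
$\left(\left(3 - 10\right) p{\left(C{\left(5,1 \right)},-4 \right)}\right)^{2} = \left(\left(3 - 10\right) \left(-25 + \frac{3}{5}\right)\right)^{2} = \left(\left(-7\right) \left(- \frac{122}{5}\right)\right)^{2} = \left(\frac{854}{5}\right)^{2} = \frac{729316}{25}$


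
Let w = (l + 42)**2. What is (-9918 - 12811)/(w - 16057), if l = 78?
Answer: 22729/1657 ≈ 13.717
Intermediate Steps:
w = 14400 (w = (78 + 42)**2 = 120**2 = 14400)
(-9918 - 12811)/(w - 16057) = (-9918 - 12811)/(14400 - 16057) = -22729/(-1657) = -22729*(-1/1657) = 22729/1657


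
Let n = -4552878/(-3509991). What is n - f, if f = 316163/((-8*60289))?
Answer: 1101878992823/564303593064 ≈ 1.9526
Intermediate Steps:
f = -316163/482312 (f = 316163/(-482312) = 316163*(-1/482312) = -316163/482312 ≈ -0.65552)
n = 1517626/1169997 (n = -4552878*(-1/3509991) = 1517626/1169997 ≈ 1.2971)
n - f = 1517626/1169997 - 1*(-316163/482312) = 1517626/1169997 + 316163/482312 = 1101878992823/564303593064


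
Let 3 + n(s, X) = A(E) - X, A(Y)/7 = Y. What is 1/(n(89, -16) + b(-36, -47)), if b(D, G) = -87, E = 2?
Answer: -1/60 ≈ -0.016667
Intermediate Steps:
A(Y) = 7*Y
n(s, X) = 11 - X (n(s, X) = -3 + (7*2 - X) = -3 + (14 - X) = 11 - X)
1/(n(89, -16) + b(-36, -47)) = 1/((11 - 1*(-16)) - 87) = 1/((11 + 16) - 87) = 1/(27 - 87) = 1/(-60) = -1/60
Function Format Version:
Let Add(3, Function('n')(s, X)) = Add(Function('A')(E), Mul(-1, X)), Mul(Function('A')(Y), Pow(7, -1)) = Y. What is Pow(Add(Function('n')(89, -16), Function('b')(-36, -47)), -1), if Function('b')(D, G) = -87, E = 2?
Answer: Rational(-1, 60) ≈ -0.016667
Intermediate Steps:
Function('A')(Y) = Mul(7, Y)
Function('n')(s, X) = Add(11, Mul(-1, X)) (Function('n')(s, X) = Add(-3, Add(Mul(7, 2), Mul(-1, X))) = Add(-3, Add(14, Mul(-1, X))) = Add(11, Mul(-1, X)))
Pow(Add(Function('n')(89, -16), Function('b')(-36, -47)), -1) = Pow(Add(Add(11, Mul(-1, -16)), -87), -1) = Pow(Add(Add(11, 16), -87), -1) = Pow(Add(27, -87), -1) = Pow(-60, -1) = Rational(-1, 60)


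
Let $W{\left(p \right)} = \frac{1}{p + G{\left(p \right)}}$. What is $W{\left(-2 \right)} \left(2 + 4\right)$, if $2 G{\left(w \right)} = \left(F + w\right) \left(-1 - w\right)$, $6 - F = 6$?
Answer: $-2$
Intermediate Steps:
$F = 0$ ($F = 6 - 6 = 0$)
$G{\left(w \right)} = \frac{w \left(-1 - w\right)}{2}$ ($G{\left(w \right)} = \frac{\left(0 + w\right) \left(-1 - w\right)}{2} = \frac{w \left(-1 - w\right)}{2}$)
$W{\left(p \right)} = \frac{1}{p + \frac{p \left(-1 - p\right)}{2}}$
$W{\left(-2 \right)} \left(2 + 4\right) = - \frac{2}{\left(-2\right) \left(-1 - 2\right)} \left(2 + 4\right) = \left(-2\right) \left(- \frac{1}{2}\right) \frac{1}{-3} \cdot 6 = \left(-2\right) \left(- \frac{1}{2}\right) \left(- \frac{1}{3}\right) 6 = \left(- \frac{1}{3}\right) 6 = -2$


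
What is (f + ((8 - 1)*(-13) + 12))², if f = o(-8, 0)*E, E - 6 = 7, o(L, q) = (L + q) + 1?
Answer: 28900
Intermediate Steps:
o(L, q) = 1 + L + q
E = 13 (E = 6 + 7 = 13)
f = -91 (f = (1 - 8 + 0)*13 = -7*13 = -91)
(f + ((8 - 1)*(-13) + 12))² = (-91 + ((8 - 1)*(-13) + 12))² = (-91 + (7*(-13) + 12))² = (-91 + (-91 + 12))² = (-91 - 79)² = (-170)² = 28900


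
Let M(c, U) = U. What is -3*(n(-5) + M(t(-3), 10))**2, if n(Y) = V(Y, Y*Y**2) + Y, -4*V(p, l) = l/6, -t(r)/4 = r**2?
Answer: -60025/192 ≈ -312.63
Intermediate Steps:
t(r) = -4*r**2
V(p, l) = -l/24 (V(p, l) = -l/(4*6) = -l/24)
n(Y) = Y - Y**3/24 (n(Y) = -Y*Y**2/24 + Y = -Y**3/24 + Y = Y - Y**3/24)
-3*(n(-5) + M(t(-3), 10))**2 = -3*((-5 - 1/24*(-5)**3) + 10)**2 = -3*((-5 - 1/24*(-125)) + 10)**2 = -3*((-5 + 125/24) + 10)**2 = -3*(5/24 + 10)**2 = -3*(245/24)**2 = -3*60025/576 = -60025/192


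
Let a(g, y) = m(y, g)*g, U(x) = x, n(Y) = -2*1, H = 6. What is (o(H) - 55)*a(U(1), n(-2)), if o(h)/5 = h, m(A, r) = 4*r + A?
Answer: -50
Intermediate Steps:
n(Y) = -2
m(A, r) = A + 4*r
o(h) = 5*h
a(g, y) = g*(y + 4*g) (a(g, y) = (y + 4*g)*g = g*(y + 4*g))
(o(H) - 55)*a(U(1), n(-2)) = (5*6 - 55)*(1*(-2 + 4*1)) = (30 - 55)*(1*(-2 + 4)) = -25*2 = -50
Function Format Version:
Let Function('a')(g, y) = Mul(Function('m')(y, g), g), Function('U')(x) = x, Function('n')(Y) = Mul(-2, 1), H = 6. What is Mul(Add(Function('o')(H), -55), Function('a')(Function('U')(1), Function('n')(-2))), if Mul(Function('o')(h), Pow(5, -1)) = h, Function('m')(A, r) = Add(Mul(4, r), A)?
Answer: -50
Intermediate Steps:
Function('n')(Y) = -2
Function('m')(A, r) = Add(A, Mul(4, r))
Function('o')(h) = Mul(5, h)
Function('a')(g, y) = Mul(g, Add(y, Mul(4, g))) (Function('a')(g, y) = Mul(Add(y, Mul(4, g)), g) = Mul(g, Add(y, Mul(4, g))))
Mul(Add(Function('o')(H), -55), Function('a')(Function('U')(1), Function('n')(-2))) = Mul(Add(Mul(5, 6), -55), Mul(1, Add(-2, Mul(4, 1)))) = Mul(Add(30, -55), Mul(1, Add(-2, 4))) = Mul(-25, Mul(1, 2)) = Mul(-25, 2) = -50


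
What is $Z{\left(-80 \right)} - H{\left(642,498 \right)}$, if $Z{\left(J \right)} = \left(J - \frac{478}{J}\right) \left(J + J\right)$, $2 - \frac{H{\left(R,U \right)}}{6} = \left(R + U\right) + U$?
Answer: $21660$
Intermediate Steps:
$H{\left(R,U \right)} = 12 - 12 U - 6 R$ ($H{\left(R,U \right)} = 12 - 6 \left(\left(R + U\right) + U\right) = 12 - 6 \left(R + 2 U\right) = 12 - \left(6 R + 12 U\right) = 12 - 12 U - 6 R$)
$Z{\left(J \right)} = 2 J \left(J - \frac{478}{J}\right)$ ($Z{\left(J \right)} = \left(J - \frac{478}{J}\right) 2 J = 2 J \left(J - \frac{478}{J}\right)$)
$Z{\left(-80 \right)} - H{\left(642,498 \right)} = \left(-956 + 2 \left(-80\right)^{2}\right) - \left(12 - 5976 - 3852\right) = \left(-956 + 2 \cdot 6400\right) - \left(12 - 5976 - 3852\right) = \left(-956 + 12800\right) - -9816 = 11844 + 9816 = 21660$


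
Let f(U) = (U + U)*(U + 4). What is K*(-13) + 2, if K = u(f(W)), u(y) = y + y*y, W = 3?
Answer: -23476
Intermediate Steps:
f(U) = 2*U*(4 + U) (f(U) = (2*U)*(4 + U) = 2*U*(4 + U))
u(y) = y + y²
K = 1806 (K = (2*3*(4 + 3))*(1 + 2*3*(4 + 3)) = (2*3*7)*(1 + 2*3*7) = 42*(1 + 42) = 42*43 = 1806)
K*(-13) + 2 = 1806*(-13) + 2 = -23478 + 2 = -23476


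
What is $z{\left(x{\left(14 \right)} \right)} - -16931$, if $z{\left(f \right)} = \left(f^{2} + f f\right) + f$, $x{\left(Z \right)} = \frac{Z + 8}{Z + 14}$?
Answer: $\frac{829718}{49} \approx 16933.0$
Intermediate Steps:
$x{\left(Z \right)} = \frac{8 + Z}{14 + Z}$
$z{\left(f \right)} = f + 2 f^{2}$ ($z{\left(f \right)} = \left(f^{2} + f^{2}\right) + f = 2 f^{2} + f = f + 2 f^{2}$)
$z{\left(x{\left(14 \right)} \right)} - -16931 = \frac{8 + 14}{14 + 14} \left(1 + 2 \frac{8 + 14}{14 + 14}\right) - -16931 = \frac{1}{28} \cdot 22 \left(1 + 2 \cdot \frac{1}{28} \cdot 22\right) + 16931 = \frac{11 \left(1 + 2 \cdot \frac{11}{14}\right)}{14} + 16931 = \frac{11 \left(1 + \frac{11}{7}\right)}{14} + 16931 = \frac{11}{14} \cdot \frac{18}{7} + 16931 = \frac{99}{49} + 16931 = \frac{829718}{49}$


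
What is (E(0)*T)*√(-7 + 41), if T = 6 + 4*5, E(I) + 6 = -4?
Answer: -260*√34 ≈ -1516.0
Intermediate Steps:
E(I) = -10 (E(I) = -6 - 4 = -10)
T = 26 (T = 6 + 20 = 26)
(E(0)*T)*√(-7 + 41) = (-10*26)*√(-7 + 41) = -260*√34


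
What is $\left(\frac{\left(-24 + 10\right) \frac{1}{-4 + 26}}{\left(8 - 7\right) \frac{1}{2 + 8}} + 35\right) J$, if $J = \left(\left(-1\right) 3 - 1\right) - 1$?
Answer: $- \frac{1575}{11} \approx -143.18$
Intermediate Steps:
$J = -5$ ($J = \left(-3 - 1\right) - 1 = -4 - 1 = -5$)
$\left(\frac{\left(-24 + 10\right) \frac{1}{-4 + 26}}{\left(8 - 7\right) \frac{1}{2 + 8}} + 35\right) J = \left(\frac{\left(-24 + 10\right) \frac{1}{-4 + 26}}{\left(8 - 7\right) \frac{1}{2 + 8}} + 35\right) \left(-5\right) = \left(\frac{\left(-14\right) \frac{1}{22}}{1 \cdot \frac{1}{10}} + 35\right) \left(-5\right) = \left(- \frac{7 \frac{1}{\frac{1}{10}}}{11} + 35\right) \left(-5\right) = \left(\left(- \frac{7}{11}\right) 10 + 35\right) \left(-5\right) = \left(- \frac{70}{11} + 35\right) \left(-5\right) = \frac{315}{11} \left(-5\right) = - \frac{1575}{11}$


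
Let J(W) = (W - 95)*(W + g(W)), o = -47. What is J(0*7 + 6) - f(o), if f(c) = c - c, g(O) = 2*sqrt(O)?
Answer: -534 - 178*sqrt(6) ≈ -970.01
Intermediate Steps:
f(c) = 0
J(W) = (-95 + W)*(W + 2*sqrt(W)) (J(W) = (W - 95)*(W + 2*sqrt(W)) = (-95 + W)*(W + 2*sqrt(W)))
J(0*7 + 6) - f(o) = ((0*7 + 6)**2 - 190*sqrt(0*7 + 6) - 95*(0*7 + 6) + 2*(0*7 + 6)**(3/2)) - 1*0 = ((0 + 6)**2 - 190*sqrt(0 + 6) - 95*(0 + 6) + 2*(0 + 6)**(3/2)) + 0 = (6**2 - 190*sqrt(6) - 95*6 + 2*6**(3/2)) + 0 = (36 - 190*sqrt(6) - 570 + 2*(6*sqrt(6))) + 0 = (36 - 190*sqrt(6) - 570 + 12*sqrt(6)) + 0 = (-534 - 178*sqrt(6)) + 0 = -534 - 178*sqrt(6)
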